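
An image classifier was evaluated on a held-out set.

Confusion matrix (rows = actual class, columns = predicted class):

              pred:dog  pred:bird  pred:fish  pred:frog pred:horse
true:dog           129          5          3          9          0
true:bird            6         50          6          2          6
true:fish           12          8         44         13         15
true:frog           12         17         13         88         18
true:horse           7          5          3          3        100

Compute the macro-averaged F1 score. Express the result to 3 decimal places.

Per-class F1 score (2·TP/(2·TP+FP+FN)):
  dog: TP=129, FP=6+12+12+7=37, FN=5+3+9+0=17 → 258/312 = 0.8269
  bird: TP=50, FP=5+8+17+5=35, FN=6+6+2+6=20 → 100/155 = 0.6452
  fish: TP=44, FP=3+6+13+3=25, FN=12+8+13+15=48 → 88/161 = 0.5466
  frog: TP=88, FP=9+2+13+3=27, FN=12+17+13+18=60 → 176/263 = 0.6692
  horse: TP=100, FP=0+6+15+18=39, FN=7+5+3+3=18 → 200/257 = 0.7782
Macro-F1 score = mean = (0.8269 + 0.6452 + 0.5466 + 0.6692 + 0.7782) / 5 = 0.693

0.693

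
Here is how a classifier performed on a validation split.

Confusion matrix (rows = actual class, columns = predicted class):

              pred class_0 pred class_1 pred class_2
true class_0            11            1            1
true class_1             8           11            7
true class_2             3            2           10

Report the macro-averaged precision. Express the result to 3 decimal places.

0.614

Per-class precision (TP/(TP+FP)):
  class_0: TP=11, FP=8+3=11 → 11/22 = 0.5000
  class_1: TP=11, FP=1+2=3 → 11/14 = 0.7857
  class_2: TP=10, FP=1+7=8 → 10/18 = 0.5556
Macro-precision = mean = (0.5000 + 0.7857 + 0.5556) / 3 = 0.614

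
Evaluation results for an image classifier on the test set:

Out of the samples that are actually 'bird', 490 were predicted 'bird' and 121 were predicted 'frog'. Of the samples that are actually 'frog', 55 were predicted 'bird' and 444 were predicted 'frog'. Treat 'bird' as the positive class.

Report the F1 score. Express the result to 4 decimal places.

Precision = TP/(TP+FP) = 490/545 = 0.8991
Recall = TP/(TP+FN) = 490/611 = 0.8020
F1 = 2·TP/(2·TP+FP+FN) = 980/1156 = 0.8478

0.8478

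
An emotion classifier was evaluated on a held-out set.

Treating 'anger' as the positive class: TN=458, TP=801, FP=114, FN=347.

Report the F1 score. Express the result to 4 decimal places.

Precision = TP/(TP+FP) = 801/915 = 0.8754
Recall = TP/(TP+FN) = 801/1148 = 0.6977
F1 = 2·TP/(2·TP+FP+FN) = 1602/2063 = 0.7765

0.7765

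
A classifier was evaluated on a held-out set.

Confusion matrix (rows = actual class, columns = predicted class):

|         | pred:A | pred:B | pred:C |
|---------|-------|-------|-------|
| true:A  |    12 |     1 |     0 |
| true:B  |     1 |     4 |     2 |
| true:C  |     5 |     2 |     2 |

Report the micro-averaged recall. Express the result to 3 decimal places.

Micro-averaging pools counts across classes: ΣTP=18, ΣFP=11, ΣFN=11.
Micro-recall = TP/(TP+FN) on pooled counts = 0.621 (equals overall accuracy in single-label multiclass).

0.621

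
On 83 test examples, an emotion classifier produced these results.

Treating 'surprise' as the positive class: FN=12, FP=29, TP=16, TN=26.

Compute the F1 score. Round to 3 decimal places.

0.438

Precision = TP/(TP+FP) = 16/45 = 0.3556
Recall = TP/(TP+FN) = 16/28 = 0.5714
F1 = 2·TP/(2·TP+FP+FN) = 32/73 = 0.438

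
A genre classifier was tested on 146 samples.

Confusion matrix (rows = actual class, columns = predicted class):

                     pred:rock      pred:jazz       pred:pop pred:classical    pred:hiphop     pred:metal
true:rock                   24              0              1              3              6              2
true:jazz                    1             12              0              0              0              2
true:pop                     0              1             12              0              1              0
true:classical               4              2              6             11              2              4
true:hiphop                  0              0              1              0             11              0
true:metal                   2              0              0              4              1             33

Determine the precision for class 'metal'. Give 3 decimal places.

0.805

precision = TP/(TP+FP).
metal: TP=33, FP=2+2+0+4+0=8 → 33/41 = 0.8049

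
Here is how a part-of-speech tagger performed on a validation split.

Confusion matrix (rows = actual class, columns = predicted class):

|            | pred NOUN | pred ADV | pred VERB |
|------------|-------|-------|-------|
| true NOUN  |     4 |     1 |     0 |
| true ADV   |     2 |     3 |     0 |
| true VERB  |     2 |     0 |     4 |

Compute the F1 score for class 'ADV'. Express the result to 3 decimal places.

0.667

F1 score = 2·TP/(2·TP+FP+FN).
ADV: TP=3, FP=1+0=1, FN=2+0=2 → 6/9 = 0.6667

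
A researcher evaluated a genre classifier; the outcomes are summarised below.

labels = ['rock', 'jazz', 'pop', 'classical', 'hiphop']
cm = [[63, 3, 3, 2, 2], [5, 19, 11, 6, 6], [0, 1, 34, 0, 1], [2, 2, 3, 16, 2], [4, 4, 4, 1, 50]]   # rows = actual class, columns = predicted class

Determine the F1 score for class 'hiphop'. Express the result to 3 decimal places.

0.806

F1 score = 2·TP/(2·TP+FP+FN).
hiphop: TP=50, FP=2+6+1+2=11, FN=4+4+4+1=13 → 100/124 = 0.8065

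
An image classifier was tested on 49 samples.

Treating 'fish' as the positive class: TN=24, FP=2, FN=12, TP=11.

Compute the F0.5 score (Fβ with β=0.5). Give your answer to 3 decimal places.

0.733

Fβ = (1+β²)·TP / ((1+β²)·TP + β²·FN + FP), with β²=1/4
= 1.25·11 / (1.25·11 + 0.25·12 + 2) = 0.733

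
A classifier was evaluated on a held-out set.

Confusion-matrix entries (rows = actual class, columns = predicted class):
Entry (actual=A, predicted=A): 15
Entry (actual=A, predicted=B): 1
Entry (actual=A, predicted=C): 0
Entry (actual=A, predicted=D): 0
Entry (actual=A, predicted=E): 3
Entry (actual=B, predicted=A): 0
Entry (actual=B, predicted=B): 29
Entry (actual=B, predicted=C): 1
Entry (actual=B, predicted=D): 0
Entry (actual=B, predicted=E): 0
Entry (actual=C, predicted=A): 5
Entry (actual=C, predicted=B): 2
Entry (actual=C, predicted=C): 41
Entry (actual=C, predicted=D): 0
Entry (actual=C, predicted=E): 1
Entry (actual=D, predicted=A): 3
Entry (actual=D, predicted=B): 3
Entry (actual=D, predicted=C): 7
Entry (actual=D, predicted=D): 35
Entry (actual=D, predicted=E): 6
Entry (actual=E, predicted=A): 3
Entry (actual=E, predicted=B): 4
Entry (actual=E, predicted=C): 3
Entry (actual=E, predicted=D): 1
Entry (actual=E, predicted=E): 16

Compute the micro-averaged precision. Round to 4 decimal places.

0.7598

Micro-averaging pools counts across classes: ΣTP=136, ΣFP=43, ΣFN=43.
Micro-precision = TP/(TP+FP) on pooled counts = 0.7598 (equals overall accuracy in single-label multiclass).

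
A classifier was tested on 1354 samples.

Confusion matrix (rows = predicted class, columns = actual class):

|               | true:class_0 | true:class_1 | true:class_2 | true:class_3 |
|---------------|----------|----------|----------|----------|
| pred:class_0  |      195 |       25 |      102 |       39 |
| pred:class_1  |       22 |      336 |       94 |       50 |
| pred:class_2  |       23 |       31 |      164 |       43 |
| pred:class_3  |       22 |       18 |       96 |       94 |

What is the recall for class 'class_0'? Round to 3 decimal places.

Treat 'class_0' as positive and all other classes as negative.
recall = TP/(TP+FN).
class_0: TP=195, FN=22+23+22=67 → 195/262 = 0.7443

0.744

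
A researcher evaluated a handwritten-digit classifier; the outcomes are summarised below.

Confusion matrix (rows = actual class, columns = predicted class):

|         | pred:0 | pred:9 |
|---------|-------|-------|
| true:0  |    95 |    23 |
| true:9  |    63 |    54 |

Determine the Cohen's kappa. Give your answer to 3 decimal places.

0.267

Observed agreement pₒ = trace/N = 149/235 = 0.6340
Expected agreement pₑ = Σ (rowᵢ·colᵢ)/N² = (118·158 + 117·77)/235² = 0.5007
κ = (pₒ − pₑ)/(1 − pₑ) = (0.6340 − 0.5007)/(1 − 0.5007) = 0.267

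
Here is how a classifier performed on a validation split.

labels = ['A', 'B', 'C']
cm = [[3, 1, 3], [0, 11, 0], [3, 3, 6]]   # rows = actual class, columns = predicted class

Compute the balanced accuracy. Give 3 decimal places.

0.643

Balanced accuracy = mean of per-class recall.
  A: recall = 3/7 = 0.4286
  B: recall = 11/11 = 1.0000
  C: recall = 6/12 = 0.5000
Mean = (0.4286 + 1.0000 + 0.5000) / 3 = 0.643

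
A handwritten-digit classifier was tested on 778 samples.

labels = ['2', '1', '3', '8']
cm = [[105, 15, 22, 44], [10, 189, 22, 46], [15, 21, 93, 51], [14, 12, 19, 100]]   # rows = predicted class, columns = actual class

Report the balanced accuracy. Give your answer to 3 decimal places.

0.634

Balanced accuracy = mean of per-class recall.
  2: recall = 105/144 = 0.7292
  1: recall = 189/237 = 0.7975
  3: recall = 93/156 = 0.5962
  8: recall = 100/241 = 0.4149
Mean = (0.7292 + 0.7975 + 0.5962 + 0.4149) / 4 = 0.634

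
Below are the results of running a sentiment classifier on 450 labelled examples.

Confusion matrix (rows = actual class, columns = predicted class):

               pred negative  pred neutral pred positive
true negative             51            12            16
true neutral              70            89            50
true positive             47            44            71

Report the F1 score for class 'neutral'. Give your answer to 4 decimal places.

0.5028

F1 score = 2·TP/(2·TP+FP+FN).
neutral: TP=89, FP=12+44=56, FN=70+50=120 → 178/354 = 0.50282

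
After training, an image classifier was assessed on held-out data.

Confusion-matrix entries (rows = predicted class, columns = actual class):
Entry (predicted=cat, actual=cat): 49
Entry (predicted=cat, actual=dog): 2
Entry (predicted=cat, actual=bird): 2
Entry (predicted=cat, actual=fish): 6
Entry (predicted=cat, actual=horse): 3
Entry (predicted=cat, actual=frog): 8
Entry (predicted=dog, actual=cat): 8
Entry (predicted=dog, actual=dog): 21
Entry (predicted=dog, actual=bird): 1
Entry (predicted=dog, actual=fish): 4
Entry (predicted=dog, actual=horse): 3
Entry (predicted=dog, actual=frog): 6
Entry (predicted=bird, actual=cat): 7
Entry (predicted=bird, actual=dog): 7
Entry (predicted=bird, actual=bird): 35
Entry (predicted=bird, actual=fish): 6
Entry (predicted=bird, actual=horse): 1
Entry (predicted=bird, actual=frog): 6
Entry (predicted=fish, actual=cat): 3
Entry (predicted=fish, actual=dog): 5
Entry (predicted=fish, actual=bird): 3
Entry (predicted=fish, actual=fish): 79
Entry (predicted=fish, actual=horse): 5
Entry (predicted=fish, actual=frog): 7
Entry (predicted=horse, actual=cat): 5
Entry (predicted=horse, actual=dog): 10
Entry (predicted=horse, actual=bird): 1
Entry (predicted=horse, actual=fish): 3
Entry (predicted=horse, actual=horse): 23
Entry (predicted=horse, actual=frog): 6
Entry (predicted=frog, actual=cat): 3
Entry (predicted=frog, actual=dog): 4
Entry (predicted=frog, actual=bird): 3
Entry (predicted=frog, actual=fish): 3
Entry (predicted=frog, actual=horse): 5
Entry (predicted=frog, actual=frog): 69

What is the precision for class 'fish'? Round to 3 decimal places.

0.775

Take TP from the diagonal, FP from the rest of the 'fish' prediction marginal, FN from the rest of the 'fish' actual marginal.
precision = TP/(TP+FP).
fish: TP=79, FP=3+5+3+5+7=23 → 79/102 = 0.7745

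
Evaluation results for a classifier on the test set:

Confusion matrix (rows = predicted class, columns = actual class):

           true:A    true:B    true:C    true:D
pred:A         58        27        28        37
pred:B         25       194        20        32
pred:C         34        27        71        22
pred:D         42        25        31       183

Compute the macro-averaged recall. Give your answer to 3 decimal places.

0.554

Per-class recall (TP/(TP+FN)):
  A: TP=58, FN=25+34+42=101 → 58/159 = 0.3648
  B: TP=194, FN=27+27+25=79 → 194/273 = 0.7106
  C: TP=71, FN=28+20+31=79 → 71/150 = 0.4733
  D: TP=183, FN=37+32+22=91 → 183/274 = 0.6679
Macro-recall = mean = (0.3648 + 0.7106 + 0.4733 + 0.6679) / 4 = 0.554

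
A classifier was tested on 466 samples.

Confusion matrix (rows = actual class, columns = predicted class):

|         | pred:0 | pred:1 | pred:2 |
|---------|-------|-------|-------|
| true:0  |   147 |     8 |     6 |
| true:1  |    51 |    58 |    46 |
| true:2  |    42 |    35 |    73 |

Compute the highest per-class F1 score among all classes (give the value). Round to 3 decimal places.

Per-class F1 score (2·TP/(2·TP+FP+FN)):
  0: TP=147, FP=51+42=93, FN=8+6=14 → 294/401 = 0.7332
  1: TP=58, FP=8+35=43, FN=51+46=97 → 116/256 = 0.4531
  2: TP=73, FP=6+46=52, FN=42+35=77 → 146/275 = 0.5309
Highest is class '0' with F1 score = 0.733.

0.733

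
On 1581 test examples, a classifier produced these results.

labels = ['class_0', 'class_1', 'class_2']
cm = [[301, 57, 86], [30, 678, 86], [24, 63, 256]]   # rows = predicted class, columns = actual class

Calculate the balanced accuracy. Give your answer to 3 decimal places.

0.765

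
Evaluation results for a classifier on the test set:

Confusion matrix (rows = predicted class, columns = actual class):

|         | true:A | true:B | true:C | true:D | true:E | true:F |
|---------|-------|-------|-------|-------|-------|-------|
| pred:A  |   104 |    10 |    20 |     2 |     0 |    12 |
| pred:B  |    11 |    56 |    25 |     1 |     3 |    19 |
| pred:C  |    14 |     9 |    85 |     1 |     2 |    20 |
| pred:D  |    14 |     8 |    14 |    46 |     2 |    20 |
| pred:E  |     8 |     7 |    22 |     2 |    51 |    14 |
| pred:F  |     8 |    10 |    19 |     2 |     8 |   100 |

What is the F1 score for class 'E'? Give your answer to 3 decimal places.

Treat 'E' as positive and all other classes as negative.
F1 score = 2·TP/(2·TP+FP+FN).
E: TP=51, FP=8+7+22+2+14=53, FN=0+3+2+2+8=15 → 102/170 = 0.6000

0.600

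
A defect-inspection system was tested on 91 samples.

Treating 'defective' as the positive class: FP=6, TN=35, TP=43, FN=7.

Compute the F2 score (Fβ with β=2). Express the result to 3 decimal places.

Fβ = (1+β²)·TP / ((1+β²)·TP + β²·FN + FP), with β²=4
= 5·43 / (5·43 + 4·7 + 6) = 0.863

0.863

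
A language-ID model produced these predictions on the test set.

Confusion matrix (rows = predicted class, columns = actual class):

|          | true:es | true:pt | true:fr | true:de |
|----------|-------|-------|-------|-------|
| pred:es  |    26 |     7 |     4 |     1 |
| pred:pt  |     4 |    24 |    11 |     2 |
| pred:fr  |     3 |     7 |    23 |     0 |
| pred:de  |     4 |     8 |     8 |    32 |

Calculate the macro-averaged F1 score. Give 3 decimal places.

Per-class F1 score (2·TP/(2·TP+FP+FN)):
  es: TP=26, FP=7+4+1=12, FN=4+3+4=11 → 52/75 = 0.6933
  pt: TP=24, FP=4+11+2=17, FN=7+7+8=22 → 48/87 = 0.5517
  fr: TP=23, FP=3+7+0=10, FN=4+11+8=23 → 46/79 = 0.5823
  de: TP=32, FP=4+8+8=20, FN=1+2+0=3 → 64/87 = 0.7356
Macro-F1 score = mean = (0.6933 + 0.5517 + 0.5823 + 0.7356) / 4 = 0.641

0.641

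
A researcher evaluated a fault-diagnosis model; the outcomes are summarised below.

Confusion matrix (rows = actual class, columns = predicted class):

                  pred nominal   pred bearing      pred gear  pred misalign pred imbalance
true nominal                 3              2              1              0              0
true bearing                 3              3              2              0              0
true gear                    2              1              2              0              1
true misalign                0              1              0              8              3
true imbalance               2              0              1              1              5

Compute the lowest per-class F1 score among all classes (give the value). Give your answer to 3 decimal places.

0.333

Per-class F1 score (2·TP/(2·TP+FP+FN)):
  nominal: TP=3, FP=3+2+0+2=7, FN=2+1+0+0=3 → 6/16 = 0.3750
  bearing: TP=3, FP=2+1+1+0=4, FN=3+2+0+0=5 → 6/15 = 0.4000
  gear: TP=2, FP=1+2+0+1=4, FN=2+1+0+1=4 → 4/12 = 0.3333
  misalign: TP=8, FP=0+0+0+1=1, FN=0+1+0+3=4 → 16/21 = 0.7619
  imbalance: TP=5, FP=0+0+1+3=4, FN=2+0+1+1=4 → 10/18 = 0.5556
Lowest is class 'gear' with F1 score = 0.333.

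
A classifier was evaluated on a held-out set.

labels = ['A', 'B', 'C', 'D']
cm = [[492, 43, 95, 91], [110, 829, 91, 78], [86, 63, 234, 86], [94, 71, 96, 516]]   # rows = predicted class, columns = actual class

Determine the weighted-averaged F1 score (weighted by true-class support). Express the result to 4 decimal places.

0.6700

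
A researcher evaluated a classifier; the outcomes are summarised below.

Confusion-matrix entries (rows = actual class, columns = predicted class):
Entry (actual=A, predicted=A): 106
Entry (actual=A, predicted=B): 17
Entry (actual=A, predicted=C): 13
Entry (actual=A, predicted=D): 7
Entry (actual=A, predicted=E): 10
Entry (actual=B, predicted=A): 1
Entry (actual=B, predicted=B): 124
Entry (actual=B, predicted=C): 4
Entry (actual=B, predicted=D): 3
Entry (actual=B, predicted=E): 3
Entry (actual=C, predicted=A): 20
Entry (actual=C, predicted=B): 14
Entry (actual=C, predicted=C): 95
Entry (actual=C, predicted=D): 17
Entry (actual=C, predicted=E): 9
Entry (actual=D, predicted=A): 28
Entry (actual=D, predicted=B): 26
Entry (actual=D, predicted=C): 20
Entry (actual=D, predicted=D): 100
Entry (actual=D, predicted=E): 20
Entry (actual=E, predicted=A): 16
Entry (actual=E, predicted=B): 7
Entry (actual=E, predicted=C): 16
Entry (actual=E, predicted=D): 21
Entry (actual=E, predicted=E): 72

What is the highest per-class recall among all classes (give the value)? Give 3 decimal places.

Per-class recall (TP/(TP+FN)):
  A: TP=106, FN=17+13+7+10=47 → 106/153 = 0.6928
  B: TP=124, FN=1+4+3+3=11 → 124/135 = 0.9185
  C: TP=95, FN=20+14+17+9=60 → 95/155 = 0.6129
  D: TP=100, FN=28+26+20+20=94 → 100/194 = 0.5155
  E: TP=72, FN=16+7+16+21=60 → 72/132 = 0.5455
Highest is class 'B' with recall = 0.919.

0.919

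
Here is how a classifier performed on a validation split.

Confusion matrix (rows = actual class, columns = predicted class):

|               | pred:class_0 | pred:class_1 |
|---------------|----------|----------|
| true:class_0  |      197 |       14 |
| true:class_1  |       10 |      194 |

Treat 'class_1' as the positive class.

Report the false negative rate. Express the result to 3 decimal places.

FNR = FN/(FN+TP) = 10/(10+194) = 0.049

0.049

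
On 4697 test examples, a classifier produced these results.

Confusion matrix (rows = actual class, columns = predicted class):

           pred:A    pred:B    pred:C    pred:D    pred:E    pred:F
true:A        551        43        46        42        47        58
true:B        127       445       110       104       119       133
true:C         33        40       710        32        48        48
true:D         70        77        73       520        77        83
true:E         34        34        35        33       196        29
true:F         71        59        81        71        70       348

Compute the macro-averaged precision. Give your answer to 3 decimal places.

0.572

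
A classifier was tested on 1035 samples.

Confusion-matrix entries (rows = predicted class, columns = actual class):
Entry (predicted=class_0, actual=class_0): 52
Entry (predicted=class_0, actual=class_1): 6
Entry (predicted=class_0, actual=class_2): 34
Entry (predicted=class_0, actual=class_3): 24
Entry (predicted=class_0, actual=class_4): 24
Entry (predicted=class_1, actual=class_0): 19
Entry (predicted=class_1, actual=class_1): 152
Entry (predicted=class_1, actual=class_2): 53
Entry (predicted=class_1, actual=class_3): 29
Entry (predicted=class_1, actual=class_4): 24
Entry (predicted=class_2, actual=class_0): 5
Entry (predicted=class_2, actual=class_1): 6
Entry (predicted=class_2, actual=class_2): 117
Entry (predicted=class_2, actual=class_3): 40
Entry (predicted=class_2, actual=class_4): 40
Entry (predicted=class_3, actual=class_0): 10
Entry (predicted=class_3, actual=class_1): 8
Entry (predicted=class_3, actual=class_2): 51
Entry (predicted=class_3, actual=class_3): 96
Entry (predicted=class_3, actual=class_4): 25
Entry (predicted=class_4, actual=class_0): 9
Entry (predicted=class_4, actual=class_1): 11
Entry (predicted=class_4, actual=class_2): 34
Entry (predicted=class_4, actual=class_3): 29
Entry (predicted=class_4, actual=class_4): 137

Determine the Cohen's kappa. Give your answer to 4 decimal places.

0.4148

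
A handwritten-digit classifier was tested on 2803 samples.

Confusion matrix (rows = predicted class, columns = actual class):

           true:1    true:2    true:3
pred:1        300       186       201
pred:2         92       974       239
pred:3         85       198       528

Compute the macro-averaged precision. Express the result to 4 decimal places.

Per-class precision (TP/(TP+FP)):
  1: TP=300, FP=186+201=387 → 300/687 = 0.43668
  2: TP=974, FP=92+239=331 → 974/1305 = 0.74636
  3: TP=528, FP=85+198=283 → 528/811 = 0.65105
Macro-precision = mean = (0.43668 + 0.74636 + 0.65105) / 3 = 0.6114

0.6114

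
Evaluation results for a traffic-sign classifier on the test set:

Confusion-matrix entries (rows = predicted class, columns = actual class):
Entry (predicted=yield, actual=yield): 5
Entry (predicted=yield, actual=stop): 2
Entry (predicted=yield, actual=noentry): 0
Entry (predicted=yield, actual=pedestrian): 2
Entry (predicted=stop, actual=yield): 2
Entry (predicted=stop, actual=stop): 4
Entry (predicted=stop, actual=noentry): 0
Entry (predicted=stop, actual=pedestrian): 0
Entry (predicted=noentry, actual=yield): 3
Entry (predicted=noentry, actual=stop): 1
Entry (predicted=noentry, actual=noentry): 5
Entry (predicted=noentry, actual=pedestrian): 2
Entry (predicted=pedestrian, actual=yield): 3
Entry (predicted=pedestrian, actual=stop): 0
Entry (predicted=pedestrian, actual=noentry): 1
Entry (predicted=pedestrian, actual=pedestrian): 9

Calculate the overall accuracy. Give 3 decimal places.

Accuracy = trace / total = (5+4+5+9=23) / 39 = 23/39 = 0.590

0.590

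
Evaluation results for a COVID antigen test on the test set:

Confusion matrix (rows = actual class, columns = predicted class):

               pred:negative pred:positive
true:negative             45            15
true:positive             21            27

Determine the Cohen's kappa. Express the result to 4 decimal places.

0.3165

Observed agreement pₒ = trace/N = 72/108 = 0.66667
Expected agreement pₑ = Σ (rowᵢ·colᵢ)/N² = (60·66 + 48·42)/108² = 0.51235
κ = (pₒ − pₑ)/(1 − pₑ) = (0.66667 − 0.51235)/(1 − 0.51235) = 0.3165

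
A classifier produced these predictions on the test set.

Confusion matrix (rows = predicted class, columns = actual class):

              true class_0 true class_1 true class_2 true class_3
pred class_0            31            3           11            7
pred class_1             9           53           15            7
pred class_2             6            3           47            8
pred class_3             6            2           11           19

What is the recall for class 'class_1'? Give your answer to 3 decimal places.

recall = TP/(TP+FN).
class_1: TP=53, FN=3+3+2=8 → 53/61 = 0.8689

0.869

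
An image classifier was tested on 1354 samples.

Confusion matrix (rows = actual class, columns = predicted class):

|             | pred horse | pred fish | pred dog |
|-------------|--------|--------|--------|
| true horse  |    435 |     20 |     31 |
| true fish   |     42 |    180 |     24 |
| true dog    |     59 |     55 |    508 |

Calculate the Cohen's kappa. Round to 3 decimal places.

0.730

Observed agreement pₒ = trace/N = 1123/1354 = 0.8294
Expected agreement pₑ = Σ (rowᵢ·colᵢ)/N² = (486·536 + 246·255 + 622·563)/1354² = 0.3673
κ = (pₒ − pₑ)/(1 − pₑ) = (0.8294 − 0.3673)/(1 − 0.3673) = 0.730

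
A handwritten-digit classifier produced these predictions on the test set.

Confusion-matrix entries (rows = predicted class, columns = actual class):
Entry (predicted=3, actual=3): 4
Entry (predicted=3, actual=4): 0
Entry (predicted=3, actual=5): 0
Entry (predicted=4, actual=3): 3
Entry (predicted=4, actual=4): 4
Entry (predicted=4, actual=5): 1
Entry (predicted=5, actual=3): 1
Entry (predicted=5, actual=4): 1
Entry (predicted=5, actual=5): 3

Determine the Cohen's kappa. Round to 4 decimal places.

0.4822

Observed agreement pₒ = trace/N = 11/17 = 0.64706
Expected agreement pₑ = Σ (rowᵢ·colᵢ)/N² = (8·4 + 5·8 + 4·5)/17² = 0.31834
κ = (pₒ − pₑ)/(1 − pₑ) = (0.64706 − 0.31834)/(1 − 0.31834) = 0.4822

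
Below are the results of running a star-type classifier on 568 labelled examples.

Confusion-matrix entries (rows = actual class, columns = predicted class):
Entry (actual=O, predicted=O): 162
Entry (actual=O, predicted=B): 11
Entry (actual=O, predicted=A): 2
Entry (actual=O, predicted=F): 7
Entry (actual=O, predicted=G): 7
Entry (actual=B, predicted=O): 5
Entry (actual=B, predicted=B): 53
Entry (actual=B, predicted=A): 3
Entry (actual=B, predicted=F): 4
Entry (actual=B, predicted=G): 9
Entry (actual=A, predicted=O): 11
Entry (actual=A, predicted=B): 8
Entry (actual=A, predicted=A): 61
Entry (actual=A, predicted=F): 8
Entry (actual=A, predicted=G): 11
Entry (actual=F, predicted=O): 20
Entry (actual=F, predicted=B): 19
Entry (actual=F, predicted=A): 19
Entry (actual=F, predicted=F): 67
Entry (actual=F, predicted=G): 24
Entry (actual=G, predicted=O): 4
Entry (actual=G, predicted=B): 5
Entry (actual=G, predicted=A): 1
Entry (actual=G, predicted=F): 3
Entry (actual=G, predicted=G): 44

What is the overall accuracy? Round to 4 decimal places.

Accuracy = trace / total = (162+53+61+67+44=387) / 568 = 387/568 = 0.6813

0.6813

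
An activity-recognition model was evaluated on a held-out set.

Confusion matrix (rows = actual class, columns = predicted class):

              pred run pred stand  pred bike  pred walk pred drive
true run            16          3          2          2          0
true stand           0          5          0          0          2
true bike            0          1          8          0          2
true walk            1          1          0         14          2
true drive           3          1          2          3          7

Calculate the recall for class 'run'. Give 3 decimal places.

0.696

Treat 'run' as positive and all other classes as negative.
recall = TP/(TP+FN).
run: TP=16, FN=3+2+2+0=7 → 16/23 = 0.6957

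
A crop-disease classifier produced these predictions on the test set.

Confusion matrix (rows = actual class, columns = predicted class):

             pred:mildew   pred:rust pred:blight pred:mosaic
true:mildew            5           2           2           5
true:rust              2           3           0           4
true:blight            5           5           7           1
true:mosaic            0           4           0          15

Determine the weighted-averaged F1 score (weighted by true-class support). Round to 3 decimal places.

Per-class F1 score (2·TP/(2·TP+FP+FN)):
  mildew: TP=5, FP=2+5+0=7, FN=2+2+5=9 → 10/26 = 0.3846
  rust: TP=3, FP=2+5+4=11, FN=2+0+4=6 → 6/23 = 0.2609
  blight: TP=7, FP=2+0+0=2, FN=5+5+1=11 → 14/27 = 0.5185
  mosaic: TP=15, FP=5+4+1=10, FN=0+4+0=4 → 30/44 = 0.6818
Weighted-F1 score = Σ (supportᵢ/N)·F1 scoreᵢ with N=60: (14/60)·0.3846 + (9/60)·0.2609 + (18/60)·0.5185 + (19/60)·0.6818 = 0.500

0.500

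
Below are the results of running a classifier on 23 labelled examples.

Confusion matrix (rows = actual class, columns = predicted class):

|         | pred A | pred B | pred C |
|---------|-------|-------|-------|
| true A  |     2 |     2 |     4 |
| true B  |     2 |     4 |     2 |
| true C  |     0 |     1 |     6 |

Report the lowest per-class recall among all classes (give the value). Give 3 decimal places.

Per-class recall (TP/(TP+FN)):
  A: TP=2, FN=2+4=6 → 2/8 = 0.2500
  B: TP=4, FN=2+2=4 → 4/8 = 0.5000
  C: TP=6, FN=0+1=1 → 6/7 = 0.8571
Lowest is class 'A' with recall = 0.250.

0.250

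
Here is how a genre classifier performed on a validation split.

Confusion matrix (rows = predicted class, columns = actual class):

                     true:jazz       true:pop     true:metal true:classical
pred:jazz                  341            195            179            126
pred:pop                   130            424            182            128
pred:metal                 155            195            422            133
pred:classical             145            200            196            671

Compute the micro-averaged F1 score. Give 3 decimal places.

Micro-averaging pools counts across classes: ΣTP=1858, ΣFP=1964, ΣFN=1964.
Micro-F1 score = 2·TP/(2·TP+FP+FN) on pooled counts = 0.486 (equals overall accuracy in single-label multiclass).

0.486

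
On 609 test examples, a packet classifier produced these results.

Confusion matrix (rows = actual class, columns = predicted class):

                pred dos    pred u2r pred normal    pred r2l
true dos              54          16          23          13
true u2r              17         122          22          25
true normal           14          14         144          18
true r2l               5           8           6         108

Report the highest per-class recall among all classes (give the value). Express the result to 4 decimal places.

Per-class recall (TP/(TP+FN)):
  dos: TP=54, FN=16+23+13=52 → 54/106 = 0.50943
  u2r: TP=122, FN=17+22+25=64 → 122/186 = 0.65591
  normal: TP=144, FN=14+14+18=46 → 144/190 = 0.75789
  r2l: TP=108, FN=5+8+6=19 → 108/127 = 0.85039
Highest is class 'r2l' with recall = 0.8504.

0.8504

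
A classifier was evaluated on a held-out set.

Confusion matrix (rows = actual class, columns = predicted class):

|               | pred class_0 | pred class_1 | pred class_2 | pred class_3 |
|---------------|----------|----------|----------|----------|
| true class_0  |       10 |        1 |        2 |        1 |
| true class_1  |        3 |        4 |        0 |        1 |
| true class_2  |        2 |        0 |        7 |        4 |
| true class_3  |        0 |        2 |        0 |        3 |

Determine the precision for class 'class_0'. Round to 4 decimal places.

0.6667

Treat 'class_0' as positive and all other classes as negative.
precision = TP/(TP+FP).
class_0: TP=10, FP=3+2+0=5 → 10/15 = 0.66667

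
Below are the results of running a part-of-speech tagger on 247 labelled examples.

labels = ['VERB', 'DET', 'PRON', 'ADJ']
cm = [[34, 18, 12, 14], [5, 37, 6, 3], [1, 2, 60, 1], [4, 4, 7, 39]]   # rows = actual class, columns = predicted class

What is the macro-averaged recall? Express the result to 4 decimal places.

0.7053

Per-class recall (TP/(TP+FN)):
  VERB: TP=34, FN=18+12+14=44 → 34/78 = 0.43590
  DET: TP=37, FN=5+6+3=14 → 37/51 = 0.72549
  PRON: TP=60, FN=1+2+1=4 → 60/64 = 0.93750
  ADJ: TP=39, FN=4+4+7=15 → 39/54 = 0.72222
Macro-recall = mean = (0.43590 + 0.72549 + 0.93750 + 0.72222) / 4 = 0.7053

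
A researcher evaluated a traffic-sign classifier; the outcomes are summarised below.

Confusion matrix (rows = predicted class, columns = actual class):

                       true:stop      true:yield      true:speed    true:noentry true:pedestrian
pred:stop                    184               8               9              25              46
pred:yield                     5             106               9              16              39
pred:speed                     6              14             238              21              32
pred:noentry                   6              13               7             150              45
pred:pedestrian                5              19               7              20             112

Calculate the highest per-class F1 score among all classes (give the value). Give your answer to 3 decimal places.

0.819

Per-class F1 score (2·TP/(2·TP+FP+FN)):
  stop: TP=184, FP=8+9+25+46=88, FN=5+6+6+5=22 → 368/478 = 0.7699
  yield: TP=106, FP=5+9+16+39=69, FN=8+14+13+19=54 → 212/335 = 0.6328
  speed: TP=238, FP=6+14+21+32=73, FN=9+9+7+7=32 → 476/581 = 0.8193
  noentry: TP=150, FP=6+13+7+45=71, FN=25+16+21+20=82 → 300/453 = 0.6623
  pedestrian: TP=112, FP=5+19+7+20=51, FN=46+39+32+45=162 → 224/437 = 0.5126
Highest is class 'speed' with F1 score = 0.819.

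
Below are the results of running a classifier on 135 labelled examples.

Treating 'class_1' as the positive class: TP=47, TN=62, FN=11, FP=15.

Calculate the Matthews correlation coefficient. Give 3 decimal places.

0.611

MCC = (TP·TN − FP·FN) / √((TP+FP)(TP+FN)(TN+FP)(TN+FN))
Numerator = 47·62 − 15·11 = 2749
Denominator = √(62·58·77·73) = √20213116 = 4495.8999
MCC = 2749 / 4495.8999 = 0.611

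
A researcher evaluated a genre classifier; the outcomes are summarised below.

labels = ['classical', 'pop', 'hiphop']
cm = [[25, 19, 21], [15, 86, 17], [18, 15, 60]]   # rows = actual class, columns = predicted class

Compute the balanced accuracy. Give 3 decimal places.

Balanced accuracy = mean of per-class recall.
  classical: recall = 25/65 = 0.3846
  pop: recall = 86/118 = 0.7288
  hiphop: recall = 60/93 = 0.6452
Mean = (0.3846 + 0.7288 + 0.6452) / 3 = 0.586

0.586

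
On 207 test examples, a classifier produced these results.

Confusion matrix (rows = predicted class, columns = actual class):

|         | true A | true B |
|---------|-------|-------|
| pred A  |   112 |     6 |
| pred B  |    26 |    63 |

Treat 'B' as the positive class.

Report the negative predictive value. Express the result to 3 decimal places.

0.949

NPV = TN/(TN+FN) = 112/(112+6) = 0.949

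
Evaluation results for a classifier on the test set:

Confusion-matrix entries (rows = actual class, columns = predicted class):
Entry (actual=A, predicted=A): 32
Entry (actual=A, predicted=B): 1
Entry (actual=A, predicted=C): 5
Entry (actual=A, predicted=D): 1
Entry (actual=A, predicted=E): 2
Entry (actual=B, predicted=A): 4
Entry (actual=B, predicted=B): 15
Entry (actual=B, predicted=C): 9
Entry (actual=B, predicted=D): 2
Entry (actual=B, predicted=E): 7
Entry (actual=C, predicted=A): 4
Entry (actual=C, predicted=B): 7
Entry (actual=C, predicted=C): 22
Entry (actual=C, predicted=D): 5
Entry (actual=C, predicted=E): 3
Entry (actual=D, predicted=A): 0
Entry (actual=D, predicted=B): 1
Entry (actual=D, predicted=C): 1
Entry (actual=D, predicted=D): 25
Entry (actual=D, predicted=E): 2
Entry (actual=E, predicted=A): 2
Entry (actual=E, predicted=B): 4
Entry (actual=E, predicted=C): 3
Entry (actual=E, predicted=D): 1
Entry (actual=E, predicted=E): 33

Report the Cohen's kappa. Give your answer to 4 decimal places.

0.5796

Observed agreement pₒ = trace/N = 127/191 = 0.66492
Expected agreement pₑ = Σ (rowᵢ·colᵢ)/N² = (41·42 + 37·28 + 41·40 + 29·34 + 43·47)/191² = 0.20298
κ = (pₒ − pₑ)/(1 − pₑ) = (0.66492 − 0.20298)/(1 − 0.20298) = 0.5796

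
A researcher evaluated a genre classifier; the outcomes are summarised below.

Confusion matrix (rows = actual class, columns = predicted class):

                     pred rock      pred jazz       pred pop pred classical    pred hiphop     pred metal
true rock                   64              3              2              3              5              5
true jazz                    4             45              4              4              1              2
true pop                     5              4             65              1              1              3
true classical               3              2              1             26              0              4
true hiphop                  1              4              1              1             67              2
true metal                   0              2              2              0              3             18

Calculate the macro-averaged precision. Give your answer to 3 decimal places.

0.765

Per-class precision (TP/(TP+FP)):
  rock: TP=64, FP=4+5+3+1+0=13 → 64/77 = 0.8312
  jazz: TP=45, FP=3+4+2+4+2=15 → 45/60 = 0.7500
  pop: TP=65, FP=2+4+1+1+2=10 → 65/75 = 0.8667
  classical: TP=26, FP=3+4+1+1+0=9 → 26/35 = 0.7429
  hiphop: TP=67, FP=5+1+1+0+3=10 → 67/77 = 0.8701
  metal: TP=18, FP=5+2+3+4+2=16 → 18/34 = 0.5294
Macro-precision = mean = (0.8312 + 0.7500 + 0.8667 + 0.7429 + 0.8701 + 0.5294) / 6 = 0.765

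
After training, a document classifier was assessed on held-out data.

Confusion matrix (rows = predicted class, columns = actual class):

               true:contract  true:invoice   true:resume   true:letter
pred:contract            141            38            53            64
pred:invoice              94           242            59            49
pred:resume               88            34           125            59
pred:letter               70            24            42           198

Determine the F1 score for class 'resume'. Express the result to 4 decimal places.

F1 score = 2·TP/(2·TP+FP+FN).
resume: TP=125, FP=88+34+59=181, FN=53+59+42=154 → 250/585 = 0.42735

0.4274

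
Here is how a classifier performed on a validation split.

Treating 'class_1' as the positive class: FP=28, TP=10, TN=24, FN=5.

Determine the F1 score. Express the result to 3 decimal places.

Precision = TP/(TP+FP) = 10/38 = 0.2632
Recall = TP/(TP+FN) = 10/15 = 0.6667
F1 = 2·TP/(2·TP+FP+FN) = 20/53 = 0.377

0.377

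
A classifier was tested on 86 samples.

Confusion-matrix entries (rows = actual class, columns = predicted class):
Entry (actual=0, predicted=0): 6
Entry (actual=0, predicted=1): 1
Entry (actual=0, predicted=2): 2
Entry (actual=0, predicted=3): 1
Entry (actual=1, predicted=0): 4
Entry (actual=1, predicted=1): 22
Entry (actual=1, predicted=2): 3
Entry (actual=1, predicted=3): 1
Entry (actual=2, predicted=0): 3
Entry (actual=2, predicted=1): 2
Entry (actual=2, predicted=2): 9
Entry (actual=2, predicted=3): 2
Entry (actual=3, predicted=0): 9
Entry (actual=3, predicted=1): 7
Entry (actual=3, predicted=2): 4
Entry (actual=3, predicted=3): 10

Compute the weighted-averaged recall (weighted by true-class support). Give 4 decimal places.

0.5465

Per-class recall (TP/(TP+FN)):
  0: TP=6, FN=1+2+1=4 → 6/10 = 0.60000
  1: TP=22, FN=4+3+1=8 → 22/30 = 0.73333
  2: TP=9, FN=3+2+2=7 → 9/16 = 0.56250
  3: TP=10, FN=9+7+4=20 → 10/30 = 0.33333
Weighted-recall = Σ (supportᵢ/N)·recallᵢ with N=86: (10/86)·0.60000 + (30/86)·0.73333 + (16/86)·0.56250 + (30/86)·0.33333 = 0.5465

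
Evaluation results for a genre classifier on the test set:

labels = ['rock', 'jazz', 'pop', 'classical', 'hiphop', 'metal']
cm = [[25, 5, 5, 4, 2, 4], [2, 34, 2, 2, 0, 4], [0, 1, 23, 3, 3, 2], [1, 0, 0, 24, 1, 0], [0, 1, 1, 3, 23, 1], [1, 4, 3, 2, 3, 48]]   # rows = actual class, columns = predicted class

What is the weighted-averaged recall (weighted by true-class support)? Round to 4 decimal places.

0.7468

Per-class recall (TP/(TP+FN)):
  rock: TP=25, FN=5+5+4+2+4=20 → 25/45 = 0.55556
  jazz: TP=34, FN=2+2+2+0+4=10 → 34/44 = 0.77273
  pop: TP=23, FN=0+1+3+3+2=9 → 23/32 = 0.71875
  classical: TP=24, FN=1+0+0+1+0=2 → 24/26 = 0.92308
  hiphop: TP=23, FN=0+1+1+3+1=6 → 23/29 = 0.79310
  metal: TP=48, FN=1+4+3+2+3=13 → 48/61 = 0.78689
Weighted-recall = Σ (supportᵢ/N)·recallᵢ with N=237: (45/237)·0.55556 + (44/237)·0.77273 + (32/237)·0.71875 + (26/237)·0.92308 + (29/237)·0.79310 + (61/237)·0.78689 = 0.7468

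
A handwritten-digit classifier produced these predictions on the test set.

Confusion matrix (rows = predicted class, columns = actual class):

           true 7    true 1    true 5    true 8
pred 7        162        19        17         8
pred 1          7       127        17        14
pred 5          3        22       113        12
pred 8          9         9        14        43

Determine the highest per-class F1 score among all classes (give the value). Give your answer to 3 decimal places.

Per-class F1 score (2·TP/(2·TP+FP+FN)):
  7: TP=162, FP=19+17+8=44, FN=7+3+9=19 → 324/387 = 0.8372
  1: TP=127, FP=7+17+14=38, FN=19+22+9=50 → 254/342 = 0.7427
  5: TP=113, FP=3+22+12=37, FN=17+17+14=48 → 226/311 = 0.7267
  8: TP=43, FP=9+9+14=32, FN=8+14+12=34 → 86/152 = 0.5658
Highest is class '7' with F1 score = 0.837.

0.837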